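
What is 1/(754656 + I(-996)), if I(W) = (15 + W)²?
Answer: 1/1717017 ≈ 5.8241e-7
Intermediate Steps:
1/(754656 + I(-996)) = 1/(754656 + (15 - 996)²) = 1/(754656 + (-981)²) = 1/(754656 + 962361) = 1/1717017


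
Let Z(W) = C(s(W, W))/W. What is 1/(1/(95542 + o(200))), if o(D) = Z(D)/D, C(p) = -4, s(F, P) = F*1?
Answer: 955419999/10000 ≈ 95542.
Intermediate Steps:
s(F, P) = F
Z(W) = -4/W
o(D) = -4/D² (o(D) = (-4/D)/D = -4/D²)
1/(1/(95542 + o(200))) = 1/(1/(95542 - 4/200²)) = 1/(1/(95542 - 4*1/40000)) = 1/(1/(95542 - 1/10000)) = 1/(1/(955419999/10000)) = 1/(10000/955419999) = 955419999/10000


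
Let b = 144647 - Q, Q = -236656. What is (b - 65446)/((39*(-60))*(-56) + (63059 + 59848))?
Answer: 315857/253947 ≈ 1.2438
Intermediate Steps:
b = 381303 (b = 144647 - 1*(-236656) = 144647 + 236656 = 381303)
(b - 65446)/((39*(-60))*(-56) + (63059 + 59848)) = (381303 - 65446)/((39*(-60))*(-56) + (63059 + 59848)) = 315857/(-2340*(-56) + 122907) = 315857/(131040 + 122907) = 315857/253947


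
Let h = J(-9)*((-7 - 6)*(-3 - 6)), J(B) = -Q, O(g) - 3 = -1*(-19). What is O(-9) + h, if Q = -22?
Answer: 2596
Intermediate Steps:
O(g) = 22 (O(g) = 3 - 1*(-19) = 3 + 19 = 22)
J(B) = 22 (J(B) = -1*(-22) = 22)
h = 2574 (h = 22*((-7 - 6)*(-3 - 6)) = 22*(-13*(-9)) = 22*117 = 2574)
O(-9) + h = 22 + 2574 = 2596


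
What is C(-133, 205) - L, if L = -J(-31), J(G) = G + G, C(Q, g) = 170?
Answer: 108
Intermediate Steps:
J(G) = 2*G
L = 62 (L = -2*(-31) = -1*(-62) = 62)
C(-133, 205) - L = 170 - 1*62 = 170 - 62 = 108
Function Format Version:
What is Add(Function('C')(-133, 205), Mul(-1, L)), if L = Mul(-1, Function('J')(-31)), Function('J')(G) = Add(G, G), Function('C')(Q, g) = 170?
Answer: 108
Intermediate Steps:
Function('J')(G) = Mul(2, G)
L = 62 (L = Mul(-1, Mul(2, -31)) = Mul(-1, -62) = 62)
Add(Function('C')(-133, 205), Mul(-1, L)) = Add(170, Mul(-1, 62)) = Add(170, -62) = 108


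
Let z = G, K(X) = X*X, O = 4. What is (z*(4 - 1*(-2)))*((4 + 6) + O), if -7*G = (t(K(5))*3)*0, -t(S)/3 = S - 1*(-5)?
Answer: 0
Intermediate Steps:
K(X) = X**2
t(S) = -15 - 3*S (t(S) = -3*(S - 1*(-5)) = -3*(S + 5) = -3*(5 + S) = -15 - 3*S)
G = 0 (G = -(-15 - 3*5**2)*3*0/7 = -(-15 - 3*25)*3*0/7 = -(-15 - 75)*3*0/7 = -(-90*3)*0/7 = -(-270)*0/7 = -1/7*0 = 0)
z = 0
(z*(4 - 1*(-2)))*((4 + 6) + O) = (0*(4 - 1*(-2)))*((4 + 6) + 4) = (0*(4 + 2))*(10 + 4) = (0*6)*14 = 0*14 = 0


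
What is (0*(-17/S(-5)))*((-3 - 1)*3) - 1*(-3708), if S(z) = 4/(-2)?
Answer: 3708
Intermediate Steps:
S(z) = -2 (S(z) = 4*(-½) = -2)
(0*(-17/S(-5)))*((-3 - 1)*3) - 1*(-3708) = (0*(-17/(-2)))*((-3 - 1)*3) - 1*(-3708) = (0*(-17*(-½)))*(-4*3) + 3708 = (0*(17/2))*(-12) + 3708 = 0*(-12) + 3708 = 0 + 3708 = 3708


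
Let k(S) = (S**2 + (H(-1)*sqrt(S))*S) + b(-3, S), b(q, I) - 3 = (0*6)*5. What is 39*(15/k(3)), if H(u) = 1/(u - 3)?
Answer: 12480/253 + 780*sqrt(3)/253 ≈ 54.668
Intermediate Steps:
H(u) = 1/(-3 + u)
b(q, I) = 3 (b(q, I) = 3 + (0*6)*5 = 3 + 0*5 = 3 + 0 = 3)
k(S) = 3 + S**2 - S**(3/2)/4 (k(S) = (S**2 + (sqrt(S)/(-3 - 1))*S) + 3 = (S**2 + (sqrt(S)/(-4))*S) + 3 = (S**2 + (-sqrt(S)/4)*S) + 3 = (S**2 - S**(3/2)/4) + 3 = 3 + S**2 - S**(3/2)/4)
39*(15/k(3)) = 39*(15/(3 + 3**2 - 3*sqrt(3)/4)) = 39*(15/(3 + 9 - 3*sqrt(3)/4)) = 39*(15/(12 - 3*sqrt(3)/4)) = 585/(12 - 3*sqrt(3)/4)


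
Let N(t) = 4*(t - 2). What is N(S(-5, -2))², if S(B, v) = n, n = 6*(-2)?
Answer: 3136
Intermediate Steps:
n = -12
S(B, v) = -12
N(t) = -8 + 4*t (N(t) = 4*(-2 + t) = -8 + 4*t)
N(S(-5, -2))² = (-8 + 4*(-12))² = (-8 - 48)² = (-56)² = 3136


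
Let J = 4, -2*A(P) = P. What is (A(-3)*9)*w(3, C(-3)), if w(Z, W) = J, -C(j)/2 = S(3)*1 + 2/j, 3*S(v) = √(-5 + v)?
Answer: 54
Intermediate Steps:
A(P) = -P/2
S(v) = √(-5 + v)/3
C(j) = -4/j - 2*I*√2/3 (C(j) = -2*((√(-5 + 3)/3)*1 + 2/j) = -2*((√(-2)/3)*1 + 2/j) = -2*(((I*√2)/3)*1 + 2/j) = -2*((I*√2/3)*1 + 2/j) = -2*(I*√2/3 + 2/j) = -2*(2/j + I*√2/3) = -4/j - 2*I*√2/3)
w(Z, W) = 4
(A(-3)*9)*w(3, C(-3)) = (-½*(-3)*9)*4 = ((3/2)*9)*4 = (27/2)*4 = 54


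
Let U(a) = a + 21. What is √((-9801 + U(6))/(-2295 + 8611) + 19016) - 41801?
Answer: -41801 + √189630450278/3158 ≈ -41663.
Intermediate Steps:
U(a) = 21 + a
√((-9801 + U(6))/(-2295 + 8611) + 19016) - 41801 = √((-9801 + (21 + 6))/(-2295 + 8611) + 19016) - 41801 = √((-9801 + 27)/6316 + 19016) - 41801 = √(-9774*1/6316 + 19016) - 41801 = √(-4887/3158 + 19016) - 41801 = √(60047641/3158) - 41801 = √189630450278/3158 - 41801 = -41801 + √189630450278/3158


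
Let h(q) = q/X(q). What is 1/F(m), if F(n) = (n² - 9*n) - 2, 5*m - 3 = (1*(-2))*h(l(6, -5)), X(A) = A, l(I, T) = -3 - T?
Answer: -25/94 ≈ -0.26596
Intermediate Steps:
h(q) = 1 (h(q) = q/q = 1)
m = ⅕ (m = ⅗ + ((1*(-2))*1)/5 = ⅗ + (-2*1)/5 = ⅗ + (⅕)*(-2) = ⅗ - ⅖ = ⅕ ≈ 0.20000)
F(n) = -2 + n² - 9*n
1/F(m) = 1/(-2 + (⅕)² - 9*⅕) = 1/(-2 + 1/25 - 9/5) = 1/(-94/25) = -25/94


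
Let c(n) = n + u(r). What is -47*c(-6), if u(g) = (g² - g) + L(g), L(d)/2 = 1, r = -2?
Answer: -94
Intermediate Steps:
L(d) = 2 (L(d) = 2*1 = 2)
u(g) = 2 + g² - g (u(g) = (g² - g) + 2 = 2 + g² - g)
c(n) = 8 + n (c(n) = n + (2 + (-2)² - 1*(-2)) = n + (2 + 4 + 2) = n + 8 = 8 + n)
-47*c(-6) = -47*(8 - 6) = -47*2 = -94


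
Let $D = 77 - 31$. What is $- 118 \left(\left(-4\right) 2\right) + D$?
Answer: $990$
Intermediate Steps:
$D = 46$ ($D = 77 - 31 = 46$)
$- 118 \left(\left(-4\right) 2\right) + D = - 118 \left(\left(-4\right) 2\right) + 46 = \left(-118\right) \left(-8\right) + 46 = 944 + 46 = 990$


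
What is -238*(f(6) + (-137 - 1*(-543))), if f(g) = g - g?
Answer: -96628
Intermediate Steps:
f(g) = 0
-238*(f(6) + (-137 - 1*(-543))) = -238*(0 + (-137 - 1*(-543))) = -238*(0 + (-137 + 543)) = -238*(0 + 406) = -238*406 = -96628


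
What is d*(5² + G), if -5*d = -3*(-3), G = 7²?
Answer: -666/5 ≈ -133.20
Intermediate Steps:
G = 49
d = -9/5 (d = -(-3)*(-3)/5 = -⅕*9 = -9/5 ≈ -1.8000)
d*(5² + G) = -9*(5² + 49)/5 = -9*(25 + 49)/5 = -9/5*74 = -666/5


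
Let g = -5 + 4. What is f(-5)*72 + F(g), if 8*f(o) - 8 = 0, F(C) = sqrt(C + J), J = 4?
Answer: 72 + sqrt(3) ≈ 73.732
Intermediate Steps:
g = -1
F(C) = sqrt(4 + C) (F(C) = sqrt(C + 4) = sqrt(4 + C))
f(o) = 1 (f(o) = 1 + (1/8)*0 = 1 + 0 = 1)
f(-5)*72 + F(g) = 1*72 + sqrt(4 - 1) = 72 + sqrt(3)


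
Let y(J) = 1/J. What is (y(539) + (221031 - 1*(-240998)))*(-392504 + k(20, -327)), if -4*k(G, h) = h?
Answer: -8884212563192/49 ≈ -1.8131e+11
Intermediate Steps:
k(G, h) = -h/4
(y(539) + (221031 - 1*(-240998)))*(-392504 + k(20, -327)) = (1/539 + (221031 - 1*(-240998)))*(-392504 - ¼*(-327)) = (1/539 + (221031 + 240998))*(-392504 + 327/4) = (1/539 + 462029)*(-1569689/4) = (249033632/539)*(-1569689/4) = -8884212563192/49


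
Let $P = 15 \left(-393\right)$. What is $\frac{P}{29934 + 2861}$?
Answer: $- \frac{1179}{6559} \approx -0.17975$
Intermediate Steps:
$P = -5895$
$\frac{P}{29934 + 2861} = - \frac{5895}{29934 + 2861} = - \frac{5895}{32795} = \left(-5895\right) \frac{1}{32795} = - \frac{1179}{6559}$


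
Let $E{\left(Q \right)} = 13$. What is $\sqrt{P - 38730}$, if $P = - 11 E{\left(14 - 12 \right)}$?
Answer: $i \sqrt{38873} \approx 197.16 i$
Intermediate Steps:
$P = -143$ ($P = \left(-11\right) 13 = -143$)
$\sqrt{P - 38730} = \sqrt{-143 - 38730} = \sqrt{-38873} = i \sqrt{38873}$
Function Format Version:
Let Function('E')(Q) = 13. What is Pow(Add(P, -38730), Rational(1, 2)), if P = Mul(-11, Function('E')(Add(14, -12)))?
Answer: Mul(I, Pow(38873, Rational(1, 2))) ≈ Mul(197.16, I)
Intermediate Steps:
P = -143 (P = Mul(-11, 13) = -143)
Pow(Add(P, -38730), Rational(1, 2)) = Pow(Add(-143, -38730), Rational(1, 2)) = Pow(-38873, Rational(1, 2)) = Mul(I, Pow(38873, Rational(1, 2)))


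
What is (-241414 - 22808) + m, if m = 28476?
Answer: -235746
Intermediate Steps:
(-241414 - 22808) + m = (-241414 - 22808) + 28476 = -264222 + 28476 = -235746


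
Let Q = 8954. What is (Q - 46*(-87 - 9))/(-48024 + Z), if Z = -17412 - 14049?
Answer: -382/2271 ≈ -0.16821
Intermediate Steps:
Z = -31461
(Q - 46*(-87 - 9))/(-48024 + Z) = (8954 - 46*(-87 - 9))/(-48024 - 31461) = (8954 - 46*(-96))/(-79485) = (8954 + 4416)*(-1/79485) = 13370*(-1/79485) = -382/2271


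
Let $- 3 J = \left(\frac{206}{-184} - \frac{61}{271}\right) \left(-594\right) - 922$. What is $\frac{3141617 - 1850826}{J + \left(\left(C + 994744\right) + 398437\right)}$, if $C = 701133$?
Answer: $\frac{48273001818}{78324691699} \approx 0.61632$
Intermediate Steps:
$J = \frac{1536727}{37398}$ ($J = - \frac{\left(\frac{206}{-184} - \frac{61}{271}\right) \left(-594\right) - 922}{3} = - \frac{\left(206 \left(- \frac{1}{184}\right) - \frac{61}{271}\right) \left(-594\right) - 922}{3} = - \frac{\left(- \frac{103}{92} - \frac{61}{271}\right) \left(-594\right) - 922}{3} = - \frac{\left(- \frac{33525}{24932}\right) \left(-594\right) - 922}{3} = - \frac{\frac{9956925}{12466} - 922}{3} = \left(- \frac{1}{3}\right) \left(- \frac{1536727}{12466}\right) = \frac{1536727}{37398} \approx 41.091$)
$\frac{3141617 - 1850826}{J + \left(\left(C + 994744\right) + 398437\right)} = \frac{3141617 - 1850826}{\frac{1536727}{37398} + \left(\left(701133 + 994744\right) + 398437\right)} = \frac{1290791}{\frac{1536727}{37398} + \left(1695877 + 398437\right)} = \frac{1290791}{\frac{1536727}{37398} + 2094314} = \frac{1290791}{\frac{78324691699}{37398}} = 1290791 \cdot \frac{37398}{78324691699} = \frac{48273001818}{78324691699}$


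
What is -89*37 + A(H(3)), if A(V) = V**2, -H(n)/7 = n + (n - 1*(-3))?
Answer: 676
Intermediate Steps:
H(n) = -21 - 14*n (H(n) = -7*(n + (n - 1*(-3))) = -7*(n + (n + 3)) = -7*(n + (3 + n)) = -7*(3 + 2*n) = -21 - 14*n)
-89*37 + A(H(3)) = -89*37 + (-21 - 14*3)**2 = -3293 + (-21 - 42)**2 = -3293 + (-63)**2 = -3293 + 3969 = 676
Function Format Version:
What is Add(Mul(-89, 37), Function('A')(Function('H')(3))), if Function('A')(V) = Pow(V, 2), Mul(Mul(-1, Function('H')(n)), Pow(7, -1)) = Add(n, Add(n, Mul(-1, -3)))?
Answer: 676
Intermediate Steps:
Function('H')(n) = Add(-21, Mul(-14, n)) (Function('H')(n) = Mul(-7, Add(n, Add(n, Mul(-1, -3)))) = Mul(-7, Add(n, Add(n, 3))) = Mul(-7, Add(n, Add(3, n))) = Mul(-7, Add(3, Mul(2, n))) = Add(-21, Mul(-14, n)))
Add(Mul(-89, 37), Function('A')(Function('H')(3))) = Add(Mul(-89, 37), Pow(Add(-21, Mul(-14, 3)), 2)) = Add(-3293, Pow(Add(-21, -42), 2)) = Add(-3293, Pow(-63, 2)) = Add(-3293, 3969) = 676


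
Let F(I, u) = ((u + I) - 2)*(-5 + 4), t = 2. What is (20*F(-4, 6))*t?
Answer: 0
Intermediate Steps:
F(I, u) = 2 - I - u (F(I, u) = ((I + u) - 2)*(-1) = (-2 + I + u)*(-1) = 2 - I - u)
(20*F(-4, 6))*t = (20*(2 - 1*(-4) - 1*6))*2 = (20*(2 + 4 - 6))*2 = (20*0)*2 = 0*2 = 0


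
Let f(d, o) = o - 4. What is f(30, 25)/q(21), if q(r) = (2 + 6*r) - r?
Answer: 21/107 ≈ 0.19626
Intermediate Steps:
f(d, o) = -4 + o
q(r) = 2 + 5*r
f(30, 25)/q(21) = (-4 + 25)/(2 + 5*21) = 21/(2 + 105) = 21/107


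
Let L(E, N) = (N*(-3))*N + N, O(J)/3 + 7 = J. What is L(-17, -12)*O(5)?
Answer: 2664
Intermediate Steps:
O(J) = -21 + 3*J
L(E, N) = N - 3*N**2 (L(E, N) = (-3*N)*N + N = -3*N**2 + N = N - 3*N**2)
L(-17, -12)*O(5) = (-12*(1 - 3*(-12)))*(-21 + 3*5) = (-12*(1 + 36))*(-21 + 15) = -12*37*(-6) = -444*(-6) = 2664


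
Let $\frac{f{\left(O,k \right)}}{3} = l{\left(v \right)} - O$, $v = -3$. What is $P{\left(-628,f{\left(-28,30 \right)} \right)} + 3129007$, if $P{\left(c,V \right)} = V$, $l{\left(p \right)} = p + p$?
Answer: $3129073$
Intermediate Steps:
$l{\left(p \right)} = 2 p$
$f{\left(O,k \right)} = -18 - 3 O$ ($f{\left(O,k \right)} = 3 \left(2 \left(-3\right) - O\right) = 3 \left(-6 - O\right) = -18 - 3 O$)
$P{\left(-628,f{\left(-28,30 \right)} \right)} + 3129007 = \left(-18 - -84\right) + 3129007 = \left(-18 + 84\right) + 3129007 = 66 + 3129007 = 3129073$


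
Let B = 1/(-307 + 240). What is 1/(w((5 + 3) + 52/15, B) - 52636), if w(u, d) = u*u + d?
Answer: -15075/791505797 ≈ -1.9046e-5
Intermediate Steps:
B = -1/67 (B = 1/(-67) = -1/67 ≈ -0.014925)
w(u, d) = d + u² (w(u, d) = u² + d = d + u²)
1/(w((5 + 3) + 52/15, B) - 52636) = 1/((-1/67 + ((5 + 3) + 52/15)²) - 52636) = 1/((-1/67 + (8 + 52*(1/15))²) - 52636) = 1/((-1/67 + (8 + 52/15)²) - 52636) = 1/((-1/67 + (172/15)²) - 52636) = 1/((-1/67 + 29584/225) - 52636) = 1/(1981903/15075 - 52636) = 1/(-791505797/15075) = -15075/791505797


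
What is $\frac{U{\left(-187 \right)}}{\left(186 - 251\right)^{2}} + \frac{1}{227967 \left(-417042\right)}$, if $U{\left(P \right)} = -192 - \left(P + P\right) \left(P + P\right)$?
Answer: $- \frac{13316518789289977}{401678412519150} \approx -33.152$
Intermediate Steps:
$U{\left(P \right)} = -192 - 4 P^{2}$ ($U{\left(P \right)} = -192 - 2 P 2 P = -192 - 4 P^{2}$)
$\frac{U{\left(-187 \right)}}{\left(186 - 251\right)^{2}} + \frac{1}{227967 \left(-417042\right)} = \frac{-192 - 4 \left(-187\right)^{2}}{\left(186 - 251\right)^{2}} + \frac{1}{227967 \left(-417042\right)} = \frac{-192 - 139876}{\left(-65\right)^{2}} + \frac{1}{227967} \left(- \frac{1}{417042}\right) = \frac{-192 - 139876}{4225} - \frac{1}{95071813614} = \left(-140068\right) \frac{1}{4225} - \frac{1}{95071813614} = - \frac{140068}{4225} - \frac{1}{95071813614} = - \frac{13316518789289977}{401678412519150}$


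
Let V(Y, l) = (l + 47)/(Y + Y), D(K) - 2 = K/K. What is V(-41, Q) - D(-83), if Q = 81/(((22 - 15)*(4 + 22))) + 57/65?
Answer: -267833/74620 ≈ -3.5893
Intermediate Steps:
D(K) = 3 (D(K) = 2 + K/K = 2 + 1 = 3)
Q = 1203/910 (Q = 81/((7*26)) + 57*(1/65) = 81/182 + 57/65 = 1203/910 ≈ 1.3220)
V(Y, l) = (47 + l)/(2*Y) (V(Y, l) = (47 + l)/((2*Y)) = (47 + l)*(1/(2*Y)) = (47 + l)/(2*Y))
V(-41, Q) - D(-83) = (1/2)*(47 + 1203/910)/(-41) - 1*3 = (1/2)*(-1/41)*(43973/910) - 3 = -43973/74620 - 3 = -267833/74620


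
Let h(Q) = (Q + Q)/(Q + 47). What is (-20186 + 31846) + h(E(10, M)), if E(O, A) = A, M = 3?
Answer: 291503/25 ≈ 11660.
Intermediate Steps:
h(Q) = 2*Q/(47 + Q) (h(Q) = (2*Q)/(47 + Q) = 2*Q/(47 + Q))
(-20186 + 31846) + h(E(10, M)) = (-20186 + 31846) + 2*3/(47 + 3) = 11660 + 2*3/50 = 11660 + 2*3*(1/50) = 11660 + 3/25 = 291503/25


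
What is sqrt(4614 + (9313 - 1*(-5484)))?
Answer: sqrt(19411) ≈ 139.32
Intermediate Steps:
sqrt(4614 + (9313 - 1*(-5484))) = sqrt(4614 + (9313 + 5484)) = sqrt(4614 + 14797) = sqrt(19411)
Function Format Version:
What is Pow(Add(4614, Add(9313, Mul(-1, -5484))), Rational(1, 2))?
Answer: Pow(19411, Rational(1, 2)) ≈ 139.32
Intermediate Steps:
Pow(Add(4614, Add(9313, Mul(-1, -5484))), Rational(1, 2)) = Pow(Add(4614, Add(9313, 5484)), Rational(1, 2)) = Pow(Add(4614, 14797), Rational(1, 2)) = Pow(19411, Rational(1, 2))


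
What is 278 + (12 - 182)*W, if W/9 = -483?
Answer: 739268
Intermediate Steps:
W = -4347 (W = 9*(-483) = -4347)
278 + (12 - 182)*W = 278 + (12 - 182)*(-4347) = 278 - 170*(-4347) = 278 + 738990 = 739268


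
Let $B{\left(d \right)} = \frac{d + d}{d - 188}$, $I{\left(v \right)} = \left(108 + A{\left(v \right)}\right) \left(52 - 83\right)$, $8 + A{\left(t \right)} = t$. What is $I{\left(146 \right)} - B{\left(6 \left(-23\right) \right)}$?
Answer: $- \frac{1243176}{163} \approx -7626.8$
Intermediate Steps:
$A{\left(t \right)} = -8 + t$
$I{\left(v \right)} = -3100 - 31 v$ ($I{\left(v \right)} = \left(108 + \left(-8 + v\right)\right) \left(52 - 83\right) = \left(100 + v\right) \left(-31\right) = -3100 - 31 v$)
$B{\left(d \right)} = \frac{2 d}{-188 + d}$
$I{\left(146 \right)} - B{\left(6 \left(-23\right) \right)} = \left(-3100 - 4526\right) - \frac{2 \cdot 6 \left(-23\right)}{-188 + 6 \left(-23\right)} = \left(-3100 - 4526\right) - 2 \left(-138\right) \frac{1}{-188 - 138} = -7626 - 2 \left(-138\right) \frac{1}{-326} = -7626 - 2 \left(-138\right) \left(- \frac{1}{326}\right) = -7626 - \frac{138}{163} = - \frac{1243176}{163}$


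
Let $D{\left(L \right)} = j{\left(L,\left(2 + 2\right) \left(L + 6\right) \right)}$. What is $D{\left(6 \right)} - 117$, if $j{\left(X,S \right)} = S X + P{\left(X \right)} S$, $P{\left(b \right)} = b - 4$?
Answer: $267$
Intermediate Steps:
$P{\left(b \right)} = -4 + b$
$j{\left(X,S \right)} = S X + S \left(-4 + X\right)$ ($j{\left(X,S \right)} = S X + \left(-4 + X\right) S = S X + S \left(-4 + X\right)$)
$D{\left(L \right)} = 2 \left(-2 + L\right) \left(24 + 4 L\right)$ ($D{\left(L \right)} = 2 \left(2 + 2\right) \left(L + 6\right) \left(-2 + L\right) = 2 \cdot 4 \left(6 + L\right) \left(-2 + L\right) = 2 \left(24 + 4 L\right) \left(-2 + L\right) = 2 \left(-2 + L\right) \left(24 + 4 L\right)$)
$D{\left(6 \right)} - 117 = 8 \left(-2 + 6\right) \left(6 + 6\right) - 117 = 8 \cdot 4 \cdot 12 - 117 = 384 - 117 = 267$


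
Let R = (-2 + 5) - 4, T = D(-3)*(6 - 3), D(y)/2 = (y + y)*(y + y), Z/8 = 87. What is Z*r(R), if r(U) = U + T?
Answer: 149640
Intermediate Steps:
Z = 696 (Z = 8*87 = 696)
D(y) = 8*y**2 (D(y) = 2*((y + y)*(y + y)) = 2*((2*y)*(2*y)) = 2*(4*y**2) = 8*y**2)
T = 216 (T = (8*(-3)**2)*(6 - 3) = (8*9)*3 = 72*3 = 216)
R = -1 (R = 3 - 4 = -1)
r(U) = 216 + U (r(U) = U + 216 = 216 + U)
Z*r(R) = 696*(216 - 1) = 696*215 = 149640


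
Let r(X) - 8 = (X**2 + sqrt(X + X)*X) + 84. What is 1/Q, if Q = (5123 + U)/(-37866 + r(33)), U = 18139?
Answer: -36685/23262 + 11*sqrt(66)/7754 ≈ -1.5655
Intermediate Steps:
r(X) = 92 + X**2 + sqrt(2)*X**(3/2) (r(X) = 8 + ((X**2 + sqrt(X + X)*X) + 84) = 8 + ((X**2 + sqrt(2*X)*X) + 84) = 8 + ((X**2 + (sqrt(2)*sqrt(X))*X) + 84) = 8 + ((X**2 + sqrt(2)*X**(3/2)) + 84) = 8 + (84 + X**2 + sqrt(2)*X**(3/2)) = 92 + X**2 + sqrt(2)*X**(3/2))
Q = 23262/(-36685 + 33*sqrt(66)) (Q = (5123 + 18139)/(-37866 + (92 + 33**2 + sqrt(2)*33**(3/2))) = 23262/(-37866 + (92 + 1089 + sqrt(2)*(33*sqrt(33)))) = 23262/(-37866 + (92 + 1089 + 33*sqrt(66))) = 23262/(-37866 + (1181 + 33*sqrt(66))) = 23262/(-36685 + 33*sqrt(66)) ≈ -0.63877)
1/Q = 1/(-77578770/122337941 - 69786*sqrt(66)/122337941)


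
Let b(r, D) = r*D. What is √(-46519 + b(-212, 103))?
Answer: 21*I*√155 ≈ 261.45*I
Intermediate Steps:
b(r, D) = D*r
√(-46519 + b(-212, 103)) = √(-46519 + 103*(-212)) = √(-46519 - 21836) = √(-68355) = 21*I*√155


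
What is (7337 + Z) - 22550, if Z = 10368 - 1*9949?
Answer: -14794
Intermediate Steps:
Z = 419 (Z = 10368 - 9949 = 419)
(7337 + Z) - 22550 = (7337 + 419) - 22550 = 7756 - 22550 = -14794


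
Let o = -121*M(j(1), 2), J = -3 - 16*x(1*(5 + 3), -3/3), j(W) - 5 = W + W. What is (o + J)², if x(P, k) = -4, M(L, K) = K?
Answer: 32761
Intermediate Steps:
j(W) = 5 + 2*W (j(W) = 5 + (W + W) = 5 + 2*W)
J = 61 (J = -3 - 16*(-4) = -3 + 64 = 61)
o = -242 (o = -121*2 = -242)
(o + J)² = (-242 + 61)² = (-181)² = 32761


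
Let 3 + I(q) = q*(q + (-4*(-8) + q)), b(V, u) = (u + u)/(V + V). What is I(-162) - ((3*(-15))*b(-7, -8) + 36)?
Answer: 331215/7 ≈ 47316.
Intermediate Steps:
b(V, u) = u/V (b(V, u) = (2*u)/((2*V)) = (2*u)*(1/(2*V)) = u/V)
I(q) = -3 + q*(32 + 2*q) (I(q) = -3 + q*(q + (-4*(-8) + q)) = -3 + q*(q + (32 + q)) = -3 + q*(32 + 2*q))
I(-162) - ((3*(-15))*b(-7, -8) + 36) = (-3 + 2*(-162)² + 32*(-162)) - ((3*(-15))*(-8/(-7)) + 36) = (-3 + 2*26244 - 5184) - (-(-360)*(-1)/7 + 36) = (-3 + 52488 - 5184) - (-45*8/7 + 36) = 47301 - (-360/7 + 36) = 47301 - 1*(-108/7) = 47301 + 108/7 = 331215/7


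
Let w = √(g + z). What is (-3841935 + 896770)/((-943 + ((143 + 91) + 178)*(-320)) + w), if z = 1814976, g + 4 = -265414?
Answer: 391067844195/17629775531 + 2945165*√1549558/17629775531 ≈ 22.390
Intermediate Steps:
g = -265418 (g = -4 - 265414 = -265418)
w = √1549558 (w = √(-265418 + 1814976) = √1549558 ≈ 1244.8)
(-3841935 + 896770)/((-943 + ((143 + 91) + 178)*(-320)) + w) = (-3841935 + 896770)/((-943 + ((143 + 91) + 178)*(-320)) + √1549558) = -2945165/((-943 + (234 + 178)*(-320)) + √1549558) = -2945165/((-943 + 412*(-320)) + √1549558) = -2945165/((-943 - 131840) + √1549558) = -2945165/(-132783 + √1549558)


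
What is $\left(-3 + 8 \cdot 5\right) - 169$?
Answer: $-132$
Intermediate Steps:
$\left(-3 + 8 \cdot 5\right) - 169 = \left(-3 + 40\right) - 169 = 37 - 169 = -132$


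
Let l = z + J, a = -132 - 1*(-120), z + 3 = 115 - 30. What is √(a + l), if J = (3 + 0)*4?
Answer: √82 ≈ 9.0554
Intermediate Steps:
J = 12 (J = 3*4 = 12)
z = 82 (z = -3 + (115 - 30) = -3 + 85 = 82)
a = -12 (a = -132 + 120 = -12)
l = 94 (l = 82 + 12 = 94)
√(a + l) = √(-12 + 94) = √82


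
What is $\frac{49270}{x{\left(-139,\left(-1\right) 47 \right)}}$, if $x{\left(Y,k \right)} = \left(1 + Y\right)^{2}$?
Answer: $\frac{24635}{9522} \approx 2.5872$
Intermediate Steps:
$\frac{49270}{x{\left(-139,\left(-1\right) 47 \right)}} = \frac{49270}{\left(1 - 139\right)^{2}} = \frac{49270}{\left(-138\right)^{2}} = \frac{49270}{19044} = 49270 \cdot \frac{1}{19044} = \frac{24635}{9522}$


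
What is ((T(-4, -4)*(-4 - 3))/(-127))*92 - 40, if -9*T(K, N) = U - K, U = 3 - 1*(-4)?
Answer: -52804/1143 ≈ -46.198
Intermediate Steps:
U = 7 (U = 3 + 4 = 7)
T(K, N) = -7/9 + K/9 (T(K, N) = -(7 - K)/9 = -7/9 + K/9)
((T(-4, -4)*(-4 - 3))/(-127))*92 - 40 = (((-7/9 + (⅑)*(-4))*(-4 - 3))/(-127))*92 - 40 = (((-7/9 - 4/9)*(-7))*(-1/127))*92 - 40 = (-11/9*(-7)*(-1/127))*92 - 40 = ((77/9)*(-1/127))*92 - 40 = -77/1143*92 - 40 = -7084/1143 - 40 = -52804/1143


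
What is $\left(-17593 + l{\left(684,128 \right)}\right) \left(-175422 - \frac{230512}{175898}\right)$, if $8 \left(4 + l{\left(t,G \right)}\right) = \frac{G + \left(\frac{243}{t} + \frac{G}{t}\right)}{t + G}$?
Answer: $\frac{603154366551456647395}{195390312768} \approx 3.0869 \cdot 10^{9}$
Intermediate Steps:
$l{\left(t,G \right)} = -4 + \frac{G + \frac{243}{t} + \frac{G}{t}}{8 \left(G + t\right)}$ ($l{\left(t,G \right)} = -4 + \frac{\left(G + \left(\frac{243}{t} + \frac{G}{t}\right)\right) \frac{1}{t + G}}{8} = -4 + \frac{\left(G + \frac{243}{t} + \frac{G}{t}\right) \frac{1}{G + t}}{8} = -4 + \frac{\frac{1}{G + t} \left(G + \frac{243}{t} + \frac{G}{t}\right)}{8} = -4 + \frac{G + \frac{243}{t} + \frac{G}{t}}{8 \left(G + t\right)}$)
$\left(-17593 + l{\left(684,128 \right)}\right) \left(-175422 - \frac{230512}{175898}\right) = \left(-17593 + \frac{243 + 128 - 32 \cdot 684^{2} - 3968 \cdot 684}{8 \cdot 684 \left(128 + 684\right)}\right) \left(-175422 - \frac{230512}{175898}\right) = \left(-17593 + \frac{1}{8} \cdot \frac{1}{684} \cdot \frac{1}{812} \left(243 + 128 - 14971392 - 2714112\right)\right) \left(-175422 - \frac{115256}{87949}\right) = \left(-17593 + \frac{1}{8} \cdot \frac{1}{684} \cdot \frac{1}{812} \left(-17685133\right)\right) \left(- \frac{15428304734}{87949}\right) = \left(-17593 - \frac{17685133}{4443264}\right) \left(- \frac{15428304734}{87949}\right) = \left(- \frac{78188028685}{4443264}\right) \left(- \frac{15428304734}{87949}\right) = \frac{603154366551456647395}{195390312768}$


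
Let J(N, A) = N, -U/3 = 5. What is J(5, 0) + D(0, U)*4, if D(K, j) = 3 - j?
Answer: 77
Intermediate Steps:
U = -15 (U = -3*5 = -15)
J(5, 0) + D(0, U)*4 = 5 + (3 - 1*(-15))*4 = 5 + (3 + 15)*4 = 5 + 18*4 = 5 + 72 = 77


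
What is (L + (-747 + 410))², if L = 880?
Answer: 294849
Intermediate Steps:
(L + (-747 + 410))² = (880 + (-747 + 410))² = (880 - 337)² = 543² = 294849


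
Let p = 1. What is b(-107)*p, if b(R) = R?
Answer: -107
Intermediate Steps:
b(-107)*p = -107*1 = -107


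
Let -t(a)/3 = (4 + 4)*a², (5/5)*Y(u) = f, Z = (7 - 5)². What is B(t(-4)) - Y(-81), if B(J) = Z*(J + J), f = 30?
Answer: -3102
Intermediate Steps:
Z = 4 (Z = 2² = 4)
Y(u) = 30
t(a) = -24*a² (t(a) = -3*(4 + 4)*a² = -24*a²)
B(J) = 8*J (B(J) = 4*(J + J) = 4*(2*J) = 8*J)
B(t(-4)) - Y(-81) = 8*(-24*(-4)²) - 1*30 = 8*(-24*16) - 30 = 8*(-384) - 30 = -3072 - 30 = -3102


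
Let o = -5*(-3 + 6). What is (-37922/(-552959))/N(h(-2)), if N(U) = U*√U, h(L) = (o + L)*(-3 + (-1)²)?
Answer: 18961*√34/319610302 ≈ 0.00034592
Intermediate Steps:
o = -15 (o = -5*3 = -15)
h(L) = 30 - 2*L (h(L) = (-15 + L)*(-3 + (-1)²) = (-15 + L)*(-3 + 1) = (-15 + L)*(-2) = 30 - 2*L)
N(U) = U^(3/2)
(-37922/(-552959))/N(h(-2)) = (-37922/(-552959))/((30 - 2*(-2))^(3/2)) = (-37922*(-1/552959))/((30 + 4)^(3/2)) = 37922/(552959*(34^(3/2))) = 37922/(552959*((34*√34))) = 37922*(√34/1156)/552959 = 18961*√34/319610302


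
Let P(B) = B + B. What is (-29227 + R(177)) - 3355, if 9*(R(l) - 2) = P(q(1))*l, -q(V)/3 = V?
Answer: -32698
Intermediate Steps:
q(V) = -3*V
P(B) = 2*B
R(l) = 2 - 2*l/3 (R(l) = 2 + ((2*(-3*1))*l)/9 = 2 + ((2*(-3))*l)/9 = 2 + (-6*l)/9 = 2 - 2*l/3)
(-29227 + R(177)) - 3355 = (-29227 + (2 - 2/3*177)) - 3355 = (-29227 + (2 - 118)) - 3355 = (-29227 - 116) - 3355 = -29343 - 3355 = -32698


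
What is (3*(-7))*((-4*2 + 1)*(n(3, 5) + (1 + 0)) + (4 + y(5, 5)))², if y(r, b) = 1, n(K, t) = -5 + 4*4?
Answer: -131061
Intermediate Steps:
n(K, t) = 11 (n(K, t) = -5 + 16 = 11)
(3*(-7))*((-4*2 + 1)*(n(3, 5) + (1 + 0)) + (4 + y(5, 5)))² = (3*(-7))*((-4*2 + 1)*(11 + (1 + 0)) + (4 + 1))² = -21*((-8 + 1)*(11 + 1) + 5)² = -21*(-7*12 + 5)² = -21*(-84 + 5)² = -21*(-79)² = -21*6241 = -131061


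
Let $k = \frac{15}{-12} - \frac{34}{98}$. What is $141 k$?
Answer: $- \frac{44133}{196} \approx -225.17$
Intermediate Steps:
$k = - \frac{313}{196}$ ($k = 15 \left(- \frac{1}{12}\right) - \frac{17}{49} = - \frac{5}{4} - \frac{17}{49} = - \frac{313}{196} \approx -1.5969$)
$141 k = 141 \left(- \frac{313}{196}\right) = - \frac{44133}{196}$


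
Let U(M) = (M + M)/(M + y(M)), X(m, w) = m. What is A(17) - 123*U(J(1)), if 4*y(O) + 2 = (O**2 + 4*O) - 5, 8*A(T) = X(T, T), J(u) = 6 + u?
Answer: -3817/56 ≈ -68.161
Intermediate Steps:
A(T) = T/8
y(O) = -7/4 + O + O**2/4 (y(O) = -1/2 + ((O**2 + 4*O) - 5)/4 = -1/2 + (-5 + O**2 + 4*O)/4 = -1/2 + (-5/4 + O + O**2/4) = -7/4 + O + O**2/4)
U(M) = 2*M/(-7/4 + 2*M + M**2/4) (U(M) = (M + M)/(M + (-7/4 + M + M**2/4)) = (2*M)/(-7/4 + 2*M + M**2/4) = 2*M/(-7/4 + 2*M + M**2/4))
A(17) - 123*U(J(1)) = (1/8)*17 - 984*(6 + 1)/(-7 + (6 + 1)**2 + 8*(6 + 1)) = 17/8 - 984*7/(-7 + 7**2 + 8*7) = 17/8 - 984*7/(-7 + 49 + 56) = 17/8 - 984*7/98 = 17/8 - 123*4/7 = 17/8 - 492/7 = -3817/56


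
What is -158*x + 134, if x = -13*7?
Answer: 14512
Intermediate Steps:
x = -91
-158*x + 134 = -158*(-91) + 134 = 14378 + 134 = 14512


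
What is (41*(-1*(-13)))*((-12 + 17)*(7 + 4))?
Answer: 29315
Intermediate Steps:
(41*(-1*(-13)))*((-12 + 17)*(7 + 4)) = (41*13)*(5*11) = 533*55 = 29315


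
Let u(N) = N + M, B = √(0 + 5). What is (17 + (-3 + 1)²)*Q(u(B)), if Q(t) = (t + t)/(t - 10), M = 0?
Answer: -42/19 - 84*√5/19 ≈ -12.096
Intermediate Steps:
B = √5 ≈ 2.2361
u(N) = N (u(N) = N + 0 = N)
Q(t) = 2*t/(-10 + t) (Q(t) = (2*t)/(-10 + t) = 2*t/(-10 + t))
(17 + (-3 + 1)²)*Q(u(B)) = (17 + (-3 + 1)²)*(2*√5/(-10 + √5)) = (17 + (-2)²)*(2*√5/(-10 + √5)) = (17 + 4)*(2*√5/(-10 + √5)) = 21*(2*√5/(-10 + √5)) = 42*√5/(-10 + √5)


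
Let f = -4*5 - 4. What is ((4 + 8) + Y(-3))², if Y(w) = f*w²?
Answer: 41616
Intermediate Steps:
f = -24 (f = -20 - 4 = -24)
Y(w) = -24*w²
((4 + 8) + Y(-3))² = ((4 + 8) - 24*(-3)²)² = (12 - 24*9)² = (12 - 216)² = (-204)² = 41616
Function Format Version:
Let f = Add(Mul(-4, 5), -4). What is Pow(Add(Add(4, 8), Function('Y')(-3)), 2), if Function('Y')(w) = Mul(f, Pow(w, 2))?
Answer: 41616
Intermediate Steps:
f = -24 (f = Add(-20, -4) = -24)
Function('Y')(w) = Mul(-24, Pow(w, 2))
Pow(Add(Add(4, 8), Function('Y')(-3)), 2) = Pow(Add(Add(4, 8), Mul(-24, Pow(-3, 2))), 2) = Pow(Add(12, Mul(-24, 9)), 2) = Pow(Add(12, -216), 2) = Pow(-204, 2) = 41616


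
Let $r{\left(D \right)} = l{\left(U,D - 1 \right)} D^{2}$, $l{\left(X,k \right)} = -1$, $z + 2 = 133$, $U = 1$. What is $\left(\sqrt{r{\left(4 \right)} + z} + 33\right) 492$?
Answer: $16236 + 492 \sqrt{115} \approx 21512.0$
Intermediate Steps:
$z = 131$ ($z = -2 + 133 = 131$)
$r{\left(D \right)} = - D^{2}$
$\left(\sqrt{r{\left(4 \right)} + z} + 33\right) 492 = \left(\sqrt{- 4^{2} + 131} + 33\right) 492 = \left(\sqrt{\left(-1\right) 16 + 131} + 33\right) 492 = \left(\sqrt{-16 + 131} + 33\right) 492 = \left(\sqrt{115} + 33\right) 492 = \left(33 + \sqrt{115}\right) 492 = 16236 + 492 \sqrt{115}$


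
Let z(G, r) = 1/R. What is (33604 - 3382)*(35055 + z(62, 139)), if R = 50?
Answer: 26485820361/25 ≈ 1.0594e+9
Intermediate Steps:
z(G, r) = 1/50
(33604 - 3382)*(35055 + z(62, 139)) = (33604 - 3382)*(35055 + 1/50) = 30222*(1752751/50) = 26485820361/25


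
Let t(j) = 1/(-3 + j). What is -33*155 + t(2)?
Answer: -5116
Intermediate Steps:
-33*155 + t(2) = -33*155 + 1/(-3 + 2) = -5115 + 1/(-1) = -5115 - 1 = -5116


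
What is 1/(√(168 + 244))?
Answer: √103/206 ≈ 0.049266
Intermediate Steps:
1/(√(168 + 244)) = 1/(√412) = 1/(2*√103) = √103/206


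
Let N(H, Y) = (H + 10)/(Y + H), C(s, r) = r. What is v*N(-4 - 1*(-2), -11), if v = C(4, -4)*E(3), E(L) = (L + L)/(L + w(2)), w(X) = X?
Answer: 192/65 ≈ 2.9538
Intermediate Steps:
N(H, Y) = (10 + H)/(H + Y)
E(L) = 2*L/(2 + L) (E(L) = (L + L)/(L + 2) = (2*L)/(2 + L) = 2*L/(2 + L))
v = -24/5 (v = -8*3/(2 + 3) = -8*3/5 = -4*6/5 = -24/5 ≈ -4.8000)
v*N(-4 - 1*(-2), -11) = -24*(10 + (-4 - 1*(-2)))/(5*((-4 - 1*(-2)) - 11)) = -24*(10 + (-4 + 2))/(5*((-4 + 2) - 11)) = -24*(10 - 2)/(5*(-2 - 11)) = -24*8/(5*(-13)) = -(-24)*8/65 = -24/5*(-8/13) = 192/65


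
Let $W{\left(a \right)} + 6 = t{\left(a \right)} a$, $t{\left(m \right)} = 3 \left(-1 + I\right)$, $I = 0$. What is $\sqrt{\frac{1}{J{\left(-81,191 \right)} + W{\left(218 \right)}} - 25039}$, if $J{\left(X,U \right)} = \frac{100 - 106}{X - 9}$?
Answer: $\frac{2 i \sqrt{613394197831}}{9899} \approx 158.24 i$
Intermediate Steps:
$t{\left(m \right)} = -3$ ($t{\left(m \right)} = 3 \left(-1 + 0\right) = 3 \left(-1\right) = -3$)
$J{\left(X,U \right)} = - \frac{6}{-9 + X}$
$W{\left(a \right)} = -6 - 3 a$
$\sqrt{\frac{1}{J{\left(-81,191 \right)} + W{\left(218 \right)}} - 25039} = \sqrt{\frac{1}{- \frac{6}{-9 - 81} - 660} - 25039} = \sqrt{\frac{1}{- \frac{6}{-90} - 660} - 25039} = \sqrt{\frac{1}{\left(-6\right) \left(- \frac{1}{90}\right) - 660} - 25039} = \sqrt{\frac{1}{\frac{1}{15} - 660} - 25039} = \sqrt{\frac{1}{- \frac{9899}{15}} - 25039} = \sqrt{- \frac{15}{9899} - 25039} = \sqrt{- \frac{247861076}{9899}} = \frac{2 i \sqrt{613394197831}}{9899}$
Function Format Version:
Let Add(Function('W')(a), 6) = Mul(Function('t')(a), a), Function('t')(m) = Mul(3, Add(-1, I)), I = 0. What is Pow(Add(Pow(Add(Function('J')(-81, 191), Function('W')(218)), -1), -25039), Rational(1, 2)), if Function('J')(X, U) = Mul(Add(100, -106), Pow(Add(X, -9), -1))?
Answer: Mul(Rational(2, 9899), I, Pow(613394197831, Rational(1, 2))) ≈ Mul(158.24, I)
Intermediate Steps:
Function('t')(m) = -3 (Function('t')(m) = Mul(3, Add(-1, 0)) = Mul(3, -1) = -3)
Function('J')(X, U) = Mul(-6, Pow(Add(-9, X), -1))
Function('W')(a) = Add(-6, Mul(-3, a))
Pow(Add(Pow(Add(Function('J')(-81, 191), Function('W')(218)), -1), -25039), Rational(1, 2)) = Pow(Add(Pow(Add(Mul(-6, Pow(Add(-9, -81), -1)), Add(-6, Mul(-3, 218))), -1), -25039), Rational(1, 2)) = Pow(Add(Pow(Add(Mul(-6, Pow(-90, -1)), Add(-6, -654)), -1), -25039), Rational(1, 2)) = Pow(Add(Pow(Add(Mul(-6, Rational(-1, 90)), -660), -1), -25039), Rational(1, 2)) = Pow(Add(Pow(Add(Rational(1, 15), -660), -1), -25039), Rational(1, 2)) = Pow(Add(Pow(Rational(-9899, 15), -1), -25039), Rational(1, 2)) = Pow(Add(Rational(-15, 9899), -25039), Rational(1, 2)) = Pow(Rational(-247861076, 9899), Rational(1, 2)) = Mul(Rational(2, 9899), I, Pow(613394197831, Rational(1, 2)))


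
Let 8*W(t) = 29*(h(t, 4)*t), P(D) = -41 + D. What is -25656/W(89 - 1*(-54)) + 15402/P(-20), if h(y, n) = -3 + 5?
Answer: -70132158/252967 ≈ -277.24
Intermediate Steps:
h(y, n) = 2
W(t) = 29*t/4 (W(t) = (29*(2*t))/8 = (58*t)/8 = 29*t/4)
-25656/W(89 - 1*(-54)) + 15402/P(-20) = -25656*4/(29*(89 - 1*(-54))) + 15402/(-41 - 20) = -25656*4/(29*(89 + 54)) + 15402/(-61) = -25656/((29/4)*143) + 15402*(-1/61) = -25656/4147/4 - 15402/61 = -25656*4/4147 - 15402/61 = -102624/4147 - 15402/61 = -70132158/252967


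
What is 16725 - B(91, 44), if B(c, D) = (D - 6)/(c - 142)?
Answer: 853013/51 ≈ 16726.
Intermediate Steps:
B(c, D) = (-6 + D)/(-142 + c)
16725 - B(91, 44) = 16725 - (-6 + 44)/(-142 + 91) = 16725 - 38/(-51) = 16725 - (-1)*38/51 = 16725 - 1*(-38/51) = 16725 + 38/51 = 853013/51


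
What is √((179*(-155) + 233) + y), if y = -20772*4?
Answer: 10*I*√1106 ≈ 332.57*I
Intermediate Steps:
y = -83088
√((179*(-155) + 233) + y) = √((179*(-155) + 233) - 83088) = √((-27745 + 233) - 83088) = √(-27512 - 83088) = √(-110600) = 10*I*√1106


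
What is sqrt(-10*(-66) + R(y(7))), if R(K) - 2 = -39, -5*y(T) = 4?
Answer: sqrt(623) ≈ 24.960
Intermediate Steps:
y(T) = -4/5 (y(T) = -1/5*4 = -4/5)
R(K) = -37 (R(K) = 2 - 39 = -37)
sqrt(-10*(-66) + R(y(7))) = sqrt(-10*(-66) - 37) = sqrt(660 - 37) = sqrt(623)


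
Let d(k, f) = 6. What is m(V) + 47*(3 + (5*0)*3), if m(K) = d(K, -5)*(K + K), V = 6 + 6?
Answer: 285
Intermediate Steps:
V = 12
m(K) = 12*K (m(K) = 6*(K + K) = 6*(2*K) = 12*K)
m(V) + 47*(3 + (5*0)*3) = 12*12 + 47*(3 + (5*0)*3) = 144 + 47*(3 + 0*3) = 144 + 47*(3 + 0) = 144 + 47*3 = 144 + 141 = 285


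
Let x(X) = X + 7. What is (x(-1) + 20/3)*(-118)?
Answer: -4484/3 ≈ -1494.7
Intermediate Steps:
x(X) = 7 + X
(x(-1) + 20/3)*(-118) = ((7 - 1) + 20/3)*(-118) = (6 + (1/3)*20)*(-118) = (6 + 20/3)*(-118) = (38/3)*(-118) = -4484/3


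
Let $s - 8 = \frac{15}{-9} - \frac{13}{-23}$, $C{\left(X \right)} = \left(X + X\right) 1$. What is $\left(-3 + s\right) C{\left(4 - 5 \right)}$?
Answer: $- \frac{538}{69} \approx -7.7971$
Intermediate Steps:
$C{\left(X \right)} = 2 X$ ($C{\left(X \right)} = 2 X 1 = 2 X$)
$s = \frac{476}{69}$ ($s = 8 + \left(\frac{15}{-9} - \frac{13}{-23}\right) = 8 + \left(15 \left(- \frac{1}{9}\right) - - \frac{13}{23}\right) = 8 + \left(- \frac{5}{3} + \frac{13}{23}\right) = 8 - \frac{76}{69} = \frac{476}{69} \approx 6.8986$)
$\left(-3 + s\right) C{\left(4 - 5 \right)} = \left(-3 + \frac{476}{69}\right) 2 \left(4 - 5\right) = \frac{269 \cdot 2 \left(-1\right)}{69} = \frac{269}{69} \left(-2\right) = - \frac{538}{69}$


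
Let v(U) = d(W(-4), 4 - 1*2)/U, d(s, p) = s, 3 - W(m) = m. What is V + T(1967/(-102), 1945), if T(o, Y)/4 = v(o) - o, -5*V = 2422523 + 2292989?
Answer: -67572579242/71655 ≈ -9.4303e+5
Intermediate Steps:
W(m) = 3 - m
V = -4715512/5 (V = -(2422523 + 2292989)/5 = -⅕*4715512 = -4715512/5 ≈ -9.4310e+5)
v(U) = 7/U (v(U) = (3 - 1*(-4))/U = (3 + 4)/U = 7/U)
T(o, Y) = -4*o + 28/o (T(o, Y) = 4*(7/o - o) = 4*(-o + 7/o) = -4*o + 28/o)
V + T(1967/(-102), 1945) = -4715512/5 + (-7868/(-102) + 28/((1967/(-102)))) = -4715512/5 + (-7868*(-1)/102 + 28/((1967*(-1/102)))) = -4715512/5 + (-4*(-1967/102) + 28/(-1967/102)) = -4715512/5 + (3934/51 + 28*(-102/1967)) = -4715512/5 + (3934/51 - 408/281) = -4715512/5 + 1084646/14331 = -67572579242/71655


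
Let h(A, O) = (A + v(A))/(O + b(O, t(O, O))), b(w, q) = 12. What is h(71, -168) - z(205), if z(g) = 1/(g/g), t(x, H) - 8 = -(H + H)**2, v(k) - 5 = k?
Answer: -101/52 ≈ -1.9423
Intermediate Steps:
v(k) = 5 + k
t(x, H) = 8 - 4*H**2 (t(x, H) = 8 - (H + H)**2 = 8 - (2*H)**2 = 8 - 4*H**2)
h(A, O) = (5 + 2*A)/(12 + O) (h(A, O) = (A + (5 + A))/(O + 12) = (5 + 2*A)/(12 + O))
z(g) = 1 (z(g) = 1/1 = 1)
h(71, -168) - z(205) = (5 + 2*71)/(12 - 168) - 1*1 = (5 + 142)/(-156) - 1 = -1/156*147 - 1 = -49/52 - 1 = -101/52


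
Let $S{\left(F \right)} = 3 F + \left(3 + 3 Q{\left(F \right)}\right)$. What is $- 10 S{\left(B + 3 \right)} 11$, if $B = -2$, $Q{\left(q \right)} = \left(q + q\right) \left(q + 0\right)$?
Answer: $-1320$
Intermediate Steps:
$Q{\left(q \right)} = 2 q^{2}$ ($Q{\left(q \right)} = 2 q q = 2 q^{2}$)
$S{\left(F \right)} = 3 + 3 F + 6 F^{2}$ ($S{\left(F \right)} = 3 F + \left(3 + 3 \cdot 2 F^{2}\right) = 3 F + \left(3 + 6 F^{2}\right) = 3 + 3 F + 6 F^{2}$)
$- 10 S{\left(B + 3 \right)} 11 = - 10 \left(3 + 3 \left(-2 + 3\right) + 6 \left(-2 + 3\right)^{2}\right) 11 = - 10 \left(3 + 3 \cdot 1 + 6 \cdot 1^{2}\right) 11 = - 10 \left(3 + 3 + 6 \cdot 1\right) 11 = - 10 \left(3 + 3 + 6\right) 11 = \left(-10\right) 12 \cdot 11 = \left(-120\right) 11 = -1320$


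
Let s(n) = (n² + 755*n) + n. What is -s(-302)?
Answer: 137108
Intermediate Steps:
s(n) = n² + 756*n
-s(-302) = -(-302)*(756 - 302) = -(-302)*454 = -1*(-137108) = 137108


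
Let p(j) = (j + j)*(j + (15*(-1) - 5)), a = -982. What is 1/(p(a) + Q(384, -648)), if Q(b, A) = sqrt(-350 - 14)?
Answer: -I/(-1967928*I + 2*sqrt(91)) ≈ 5.0815e-7 - 4.9264e-12*I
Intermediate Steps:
p(j) = 2*j*(-20 + j) (p(j) = (2*j)*(j + (-15 - 5)) = (2*j)*(j - 20) = (2*j)*(-20 + j) = 2*j*(-20 + j))
Q(b, A) = 2*I*sqrt(91) (Q(b, A) = sqrt(-364) = 2*I*sqrt(91))
1/(p(a) + Q(384, -648)) = 1/(2*(-982)*(-20 - 982) + 2*I*sqrt(91)) = 1/(2*(-982)*(-1002) + 2*I*sqrt(91)) = 1/(1967928 + 2*I*sqrt(91))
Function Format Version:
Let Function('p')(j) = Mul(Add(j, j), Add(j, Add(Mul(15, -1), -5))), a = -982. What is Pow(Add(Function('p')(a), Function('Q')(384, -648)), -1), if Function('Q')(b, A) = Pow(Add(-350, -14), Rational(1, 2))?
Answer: Mul(-1, I, Pow(Add(Mul(-1967928, I), Mul(2, Pow(91, Rational(1, 2)))), -1)) ≈ Add(5.0815e-7, Mul(-4.9264e-12, I))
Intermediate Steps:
Function('p')(j) = Mul(2, j, Add(-20, j)) (Function('p')(j) = Mul(Mul(2, j), Add(j, Add(-15, -5))) = Mul(Mul(2, j), Add(j, -20)) = Mul(Mul(2, j), Add(-20, j)) = Mul(2, j, Add(-20, j)))
Function('Q')(b, A) = Mul(2, I, Pow(91, Rational(1, 2))) (Function('Q')(b, A) = Pow(-364, Rational(1, 2)) = Mul(2, I, Pow(91, Rational(1, 2))))
Pow(Add(Function('p')(a), Function('Q')(384, -648)), -1) = Pow(Add(Mul(2, -982, Add(-20, -982)), Mul(2, I, Pow(91, Rational(1, 2)))), -1) = Pow(Add(Mul(2, -982, -1002), Mul(2, I, Pow(91, Rational(1, 2)))), -1) = Pow(Add(1967928, Mul(2, I, Pow(91, Rational(1, 2)))), -1)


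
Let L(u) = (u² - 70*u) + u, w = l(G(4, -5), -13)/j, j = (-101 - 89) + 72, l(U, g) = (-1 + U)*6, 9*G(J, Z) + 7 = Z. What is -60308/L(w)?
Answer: 52483037/7112 ≈ 7379.5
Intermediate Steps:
G(J, Z) = -7/9 + Z/9
l(U, g) = -6 + 6*U
j = -118 (j = -190 + 72 = -118)
w = 7/59 (w = (-6 + 6*(-7/9 + (⅑)*(-5)))/(-118) = (-6 + 6*(-7/9 - 5/9))*(-1/118) = (-6 + 6*(-4/3))*(-1/118) = (-6 - 8)*(-1/118) = -14*(-1/118) = 7/59 ≈ 0.11864)
L(u) = u² - 69*u
-60308/L(w) = -60308*59/(7*(-69 + 7/59)) = -60308/((7/59)*(-4064/59)) = -60308/(-28448/3481) = -60308*(-3481/28448) = 52483037/7112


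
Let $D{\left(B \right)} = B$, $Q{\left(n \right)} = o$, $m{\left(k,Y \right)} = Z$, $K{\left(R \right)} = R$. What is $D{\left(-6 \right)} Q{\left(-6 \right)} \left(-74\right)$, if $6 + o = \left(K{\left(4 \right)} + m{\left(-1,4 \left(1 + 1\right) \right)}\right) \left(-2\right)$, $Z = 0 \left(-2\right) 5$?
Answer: $-6216$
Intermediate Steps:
$Z = 0$ ($Z = 0 \cdot 5 = 0$)
$m{\left(k,Y \right)} = 0$
$o = -14$ ($o = -6 + \left(4 + 0\right) \left(-2\right) = -6 + 4 \left(-2\right) = -6 - 8 = -14$)
$Q{\left(n \right)} = -14$
$D{\left(-6 \right)} Q{\left(-6 \right)} \left(-74\right) = \left(-6\right) \left(-14\right) \left(-74\right) = 84 \left(-74\right) = -6216$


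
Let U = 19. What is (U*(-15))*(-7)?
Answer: 1995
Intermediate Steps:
(U*(-15))*(-7) = (19*(-15))*(-7) = -285*(-7) = 1995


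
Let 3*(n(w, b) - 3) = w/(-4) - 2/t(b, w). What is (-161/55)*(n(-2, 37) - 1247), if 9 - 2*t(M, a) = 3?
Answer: 3605273/990 ≈ 3641.7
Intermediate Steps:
t(M, a) = 3 (t(M, a) = 9/2 - 1/2*3 = 9/2 - 3/2 = 3)
n(w, b) = 25/9 - w/12 (n(w, b) = 3 + (w/(-4) - 2/3)/3 = 3 + (w*(-1/4) - 2*1/3)/3 = 3 + (-w/4 - 2/3)/3 = 3 + (-2/3 - w/4)/3 = 3 + (-2/9 - w/12) = 25/9 - w/12)
(-161/55)*(n(-2, 37) - 1247) = (-161/55)*((25/9 - 1/12*(-2)) - 1247) = (-161*1/55)*((25/9 + 1/6) - 1247) = -161*(53/18 - 1247)/55 = -161/55*(-22393/18) = 3605273/990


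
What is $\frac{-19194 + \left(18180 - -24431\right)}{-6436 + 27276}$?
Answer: $\frac{23417}{20840} \approx 1.1237$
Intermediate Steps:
$\frac{-19194 + \left(18180 - -24431\right)}{-6436 + 27276} = \frac{-19194 + \left(18180 + 24431\right)}{20840} = \left(-19194 + 42611\right) \frac{1}{20840} = 23417 \cdot \frac{1}{20840} = \frac{23417}{20840}$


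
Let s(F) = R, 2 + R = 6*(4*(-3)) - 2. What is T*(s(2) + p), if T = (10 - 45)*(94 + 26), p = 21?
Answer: 231000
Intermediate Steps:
R = -76 (R = -2 + (6*(4*(-3)) - 2) = -2 + (6*(-12) - 2) = -2 + (-72 - 2) = -2 - 74 = -76)
s(F) = -76
T = -4200 (T = -35*120 = -4200)
T*(s(2) + p) = -4200*(-76 + 21) = -4200*(-55) = 231000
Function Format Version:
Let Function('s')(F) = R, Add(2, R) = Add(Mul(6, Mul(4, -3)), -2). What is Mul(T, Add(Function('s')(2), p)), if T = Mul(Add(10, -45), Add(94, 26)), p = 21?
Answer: 231000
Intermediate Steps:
R = -76 (R = Add(-2, Add(Mul(6, Mul(4, -3)), -2)) = Add(-2, Add(Mul(6, -12), -2)) = Add(-2, Add(-72, -2)) = Add(-2, -74) = -76)
Function('s')(F) = -76
T = -4200 (T = Mul(-35, 120) = -4200)
Mul(T, Add(Function('s')(2), p)) = Mul(-4200, Add(-76, 21)) = Mul(-4200, -55) = 231000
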